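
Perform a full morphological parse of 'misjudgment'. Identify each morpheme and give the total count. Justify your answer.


Step 1: Identify prefix: 'mis' (meaning: wrongly)
Step 2: Identify root: 'judge'
Step 3: Identify suffix(es): 'ment'
Decomposition: mis- (prefix: wrongly) + judge (root) + -ment (suffix: action/result)
Total morphemes: 3

3 morphemes (mis- (prefix: wrongly) + judge (root) + -ment (suffix: action/result))


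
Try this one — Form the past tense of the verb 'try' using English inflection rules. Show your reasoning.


Apply rule: Change -y to -ied. 'try' becomes 'tried'.

tried


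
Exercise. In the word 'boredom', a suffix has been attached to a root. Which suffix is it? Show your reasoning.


The word 'boredom' = 'bore' (root) + '-dom' (suffix). The suffix is '-dom'.

dom


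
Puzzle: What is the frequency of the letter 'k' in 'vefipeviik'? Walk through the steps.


Letter 'k' in 'vefipeviik': found at position(s) 10 = 1 occurrence(s).

1


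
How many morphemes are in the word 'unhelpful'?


Decomposition: un- (prefix) + help (root) + -ful (suffix) = 3 morpheme(s)

3 morphemes


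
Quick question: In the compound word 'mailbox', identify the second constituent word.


Split 'mailbox' into 'mail' + 'box'. The second part is 'box'.

box


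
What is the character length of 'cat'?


Spell out 'cat' and number each letter: c(1), a(2), t(3). Total: 3 letters.

3


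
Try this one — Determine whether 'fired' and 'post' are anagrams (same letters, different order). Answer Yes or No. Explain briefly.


Sorted letters of 'fired': 'defir'
Sorted letters of 'post': 'opst'
They do not match.

No


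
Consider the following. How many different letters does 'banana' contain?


Unique letters in 'banana': {a, b, n} = 3 distinct letters.

3


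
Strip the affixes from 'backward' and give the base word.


Remove suffix '-ward' from 'backward' to get root 'back'.

back


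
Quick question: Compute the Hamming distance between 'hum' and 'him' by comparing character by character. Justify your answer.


Alignment:
Position 1: 'h' vs 'h' = match
Position 2: 'u' vs 'i' = DIFFER
Position 3: 'm' vs 'm' = match
Total differences: 1

1


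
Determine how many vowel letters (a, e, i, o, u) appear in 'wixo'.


Vowels in 'wixo': i, o = 2 vowels.

2


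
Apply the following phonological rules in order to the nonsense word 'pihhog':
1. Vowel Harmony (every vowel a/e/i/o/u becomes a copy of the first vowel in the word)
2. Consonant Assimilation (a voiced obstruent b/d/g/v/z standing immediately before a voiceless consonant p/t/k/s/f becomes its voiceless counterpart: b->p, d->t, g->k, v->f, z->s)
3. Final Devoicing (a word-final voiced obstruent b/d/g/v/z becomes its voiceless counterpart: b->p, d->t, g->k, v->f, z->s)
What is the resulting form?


Starting form: 'pihhog'
Rule 1: Vowel Harmony: all vowels become 'i' (matching first vowel). 'pihhog' -> 'pihhig'
Rule 2: Consonant Assimilation: no voiced obstruent (b/d/g/v/z) stands immediately before a voiceless consonant (p/t/k/s/f). No change.
Rule 3: Final Devoicing: word-final voiced obstruent 'g' becomes voiceless 'k'. 'pihhig' -> 'pihhik'
Final form: 'pihhik'

pihhik


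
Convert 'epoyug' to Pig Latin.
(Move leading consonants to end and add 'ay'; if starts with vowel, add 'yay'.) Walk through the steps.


'epoyug' starts with a vowel, so add 'yay': 'epoyugyay'.

epoyugyay


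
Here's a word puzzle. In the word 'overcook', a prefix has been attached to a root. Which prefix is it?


The word 'overcook' = 'over' (prefix) + 'cook' (root). The prefix is 'over'.

over


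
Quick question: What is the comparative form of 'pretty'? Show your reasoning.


Apply comparative formation (consonant + y: change y to i, add -er): 'pretty' -> 'prettier'.

prettier


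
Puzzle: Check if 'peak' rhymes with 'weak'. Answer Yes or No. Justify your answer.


Rime (stressed vowel + following sounds) of 'peak': -eak = /iːk/
Rime of 'weak': -eak = /iːk/
/iːk/ and /iːk/ are the same ending sound, so the words rhyme.

Yes


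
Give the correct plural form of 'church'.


Apply rule: Add -es (sibilant/fricative ending). 'church' becomes 'churches'.

churches


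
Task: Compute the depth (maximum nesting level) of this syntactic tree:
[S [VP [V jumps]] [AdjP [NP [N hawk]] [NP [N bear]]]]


Count bracket nesting levels:
'[' at pos 0: depth = 1
'[' at pos 3: depth = 2
'[' at pos 7: depth = 3
'[' at pos 18: depth = 2
'[' at pos 24: depth = 3
'[' at pos 28: depth = 4
'[' at pos 38: depth = 3
'[' at pos 42: depth = 4
Maximum depth reached: 4

4


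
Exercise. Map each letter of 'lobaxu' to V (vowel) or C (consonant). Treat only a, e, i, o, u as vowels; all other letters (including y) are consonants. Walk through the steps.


Letter mapping: l = C, o = V, b = C, a = V, x = C, u = V.

CVCVCV


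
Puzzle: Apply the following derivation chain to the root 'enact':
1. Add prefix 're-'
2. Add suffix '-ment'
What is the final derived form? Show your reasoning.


Step 1: Add prefix 're-' to 'enact' = 'reenact'
Step 2: Add suffix '-ment' to 'reenact' = 'reenactment'

reenactment


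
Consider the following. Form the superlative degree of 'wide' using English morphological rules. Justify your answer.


Apply superlative formation (ends in e: add -st): 'wide' -> 'widest'.

widest


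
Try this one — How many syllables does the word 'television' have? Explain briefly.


Break 'television' into syllables: tel-e-vi-sion -> tel | e | vi | sion = 4 syllables

4 syllables


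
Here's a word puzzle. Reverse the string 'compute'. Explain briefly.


Reverse 'compute' character by character: 'etupmoc'.

etupmoc


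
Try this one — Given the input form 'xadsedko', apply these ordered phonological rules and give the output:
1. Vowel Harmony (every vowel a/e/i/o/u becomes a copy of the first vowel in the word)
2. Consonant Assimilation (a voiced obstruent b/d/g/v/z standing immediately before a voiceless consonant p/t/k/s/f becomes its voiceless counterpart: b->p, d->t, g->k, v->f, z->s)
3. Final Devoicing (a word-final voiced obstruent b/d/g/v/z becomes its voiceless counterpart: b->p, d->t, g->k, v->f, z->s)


Starting form: 'xadsedko'
Rule 1: Vowel Harmony: all vowels become 'a' (matching first vowel). 'xadsedko' -> 'xadsadka'
Rule 2: Consonant Assimilation: voiced obstruent before voiceless consonant becomes voiceless ('ds' -> 'ts', 'dk' -> 'tk'). 'xadsadka' -> 'xatsatka'
Rule 3: Final Devoicing: the word ends in the vowel 'a', not a consonant. No change.
Final form: 'xatsatka'

xatsatka


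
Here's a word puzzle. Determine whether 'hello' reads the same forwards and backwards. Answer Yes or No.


Forward: 'hello'
Reversed: 'olleh'
They differ.

No


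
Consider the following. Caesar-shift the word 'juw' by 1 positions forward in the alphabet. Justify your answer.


Shift each letter by 1: j -> k, u -> v, w -> x. Result: 'kvx'.

kvx


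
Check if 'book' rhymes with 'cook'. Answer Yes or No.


Rime (stressed vowel + following sounds) of 'book': -ook = /ʊk/
Rime of 'cook': -ook = /ʊk/
/ʊk/ and /ʊk/ are the same ending sound, so the words rhyme.

Yes


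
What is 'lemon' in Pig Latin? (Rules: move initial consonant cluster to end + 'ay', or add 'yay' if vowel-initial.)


'lemon': move consonant cluster 'l' to end and add 'ay': 'emonlay'.

emonlay


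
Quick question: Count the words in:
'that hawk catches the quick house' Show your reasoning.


Split into words: that | hawk | catches | the | quick | house = 6 words.

6


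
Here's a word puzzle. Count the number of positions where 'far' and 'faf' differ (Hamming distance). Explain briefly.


Alignment:
Position 1: 'f' vs 'f' = match
Position 2: 'a' vs 'a' = match
Position 3: 'r' vs 'f' = DIFFER
Total differences: 1

1


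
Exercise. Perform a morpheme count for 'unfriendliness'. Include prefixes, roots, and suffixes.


Decomposition: un- (prefix) + friend (root) + -ly (suffix) + -ness (suffix) = 4 morpheme(s)

4 morphemes


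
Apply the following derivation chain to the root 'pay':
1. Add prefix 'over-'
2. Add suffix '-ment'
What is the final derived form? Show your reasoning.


Step 1: Add prefix 'over-' to 'pay' = 'overpay'
Step 2: Add suffix '-ment' to 'overpay' = 'overpayment'

overpayment


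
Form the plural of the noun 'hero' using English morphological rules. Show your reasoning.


Apply rule: Add -es (consonant + o). 'hero' becomes 'heroes'.

heroes


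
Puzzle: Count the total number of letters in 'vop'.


Spell out 'vop' and number each letter: v(1), o(2), p(3). Total: 3 letters.

3


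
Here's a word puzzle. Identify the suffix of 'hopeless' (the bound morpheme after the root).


The word 'hopeless' = 'hope' (root) + '-less' (suffix). The suffix is '-less'.

less


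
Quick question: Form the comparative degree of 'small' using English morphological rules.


Apply comparative formation (add -er): 'small' -> 'smaller'.

smaller


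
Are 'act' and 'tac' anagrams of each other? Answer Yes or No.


Sorted letters of 'act': 'act'
Sorted letters of 'tac': 'act'
They match.

Yes


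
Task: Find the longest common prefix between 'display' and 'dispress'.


Compare from the start: 4 characters match: 'disp'. Mismatch at position 5: 'l' vs 'r'.

disp


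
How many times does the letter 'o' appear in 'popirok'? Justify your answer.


Letter 'o' in 'popirok': found at position(s) 2, 6 = 2 occurrence(s).

2


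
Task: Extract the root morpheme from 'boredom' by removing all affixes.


Remove suffix '-dom' from 'boredom' to get root 'bore'.

bore


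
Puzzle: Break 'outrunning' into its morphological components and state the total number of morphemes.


Step 1: Identify prefix: 'out' (meaning: surpass)
Step 2: Identify root: 'run'
Step 3: Identify suffix(es): 'ing'
Decomposition: out- (prefix: surpass) + run (root) + -ing (suffix: ongoing action)
Total morphemes: 3

3 morphemes (out- (prefix: surpass) + run (root) + -ing (suffix: ongoing action))


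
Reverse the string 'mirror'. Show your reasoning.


Reverse 'mirror' character by character: 'rorrim'.

rorrim


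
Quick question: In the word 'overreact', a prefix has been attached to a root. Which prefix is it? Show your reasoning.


The word 'overreact' = 'over' (prefix) + 'react' (root). The prefix is 'over'.

over


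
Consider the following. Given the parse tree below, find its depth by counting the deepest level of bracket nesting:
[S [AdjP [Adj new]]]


Count bracket nesting levels:
'[' at pos 0: depth = 1
'[' at pos 3: depth = 2
'[' at pos 9: depth = 3
Maximum depth reached: 3

3


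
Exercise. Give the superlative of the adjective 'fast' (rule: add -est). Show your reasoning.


Apply superlative formation (add -est): 'fast' -> 'fastest'.

fastest


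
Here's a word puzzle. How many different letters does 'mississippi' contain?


Unique letters in 'mississippi': {i, m, p, s} = 4 distinct letters.

4


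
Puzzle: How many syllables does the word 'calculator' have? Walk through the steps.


Break 'calculator' into syllables: cal-cu-la-tor -> cal | cu | la | tor = 4 syllables

4 syllables


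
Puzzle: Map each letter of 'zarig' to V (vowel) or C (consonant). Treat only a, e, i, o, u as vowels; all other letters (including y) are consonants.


Letter mapping: z = C, a = V, r = C, i = V, g = C.

CVCVC


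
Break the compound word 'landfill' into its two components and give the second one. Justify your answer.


Split 'landfill' into 'land' + 'fill'. The second part is 'fill'.

fill


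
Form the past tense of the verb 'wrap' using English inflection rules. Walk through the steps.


Apply rule: Double final consonant and add -ed. 'wrap' becomes 'wrapped'.

wrapped


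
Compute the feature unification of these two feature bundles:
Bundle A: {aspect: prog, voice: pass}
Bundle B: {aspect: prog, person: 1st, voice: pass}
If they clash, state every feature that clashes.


Compare features:
aspect: A=prog vs B=prog -> unified: prog
person: A=_ vs B=1st -> unified: 1st
voice: A=pass vs B=pass -> unified: pass
No clashes found.

Unified: {aspect: prog, person: 1st, voice: pass}


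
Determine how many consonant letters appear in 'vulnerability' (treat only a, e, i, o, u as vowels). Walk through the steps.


Consonants in 'vulnerability': v, l, n, r, b, l, t, y = 8 consonants.

8


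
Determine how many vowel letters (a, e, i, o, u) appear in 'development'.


Vowels in 'development': e, e, o, e = 4 vowels.

4


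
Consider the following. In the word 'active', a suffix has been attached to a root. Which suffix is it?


The word 'active' = 'act' (root) + '-ive' (suffix). The suffix is '-ive'.

ive


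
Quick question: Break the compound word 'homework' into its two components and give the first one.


Split 'homework' into 'home' + 'work'. The first part is 'home'.

home


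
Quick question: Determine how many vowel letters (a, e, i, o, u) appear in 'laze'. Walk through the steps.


Vowels in 'laze': a, e = 2 vowels.

2


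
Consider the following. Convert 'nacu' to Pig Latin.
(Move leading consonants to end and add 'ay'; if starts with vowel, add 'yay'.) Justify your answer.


'nacu': move consonant cluster 'n' to end and add 'ay': 'acunay'.

acunay


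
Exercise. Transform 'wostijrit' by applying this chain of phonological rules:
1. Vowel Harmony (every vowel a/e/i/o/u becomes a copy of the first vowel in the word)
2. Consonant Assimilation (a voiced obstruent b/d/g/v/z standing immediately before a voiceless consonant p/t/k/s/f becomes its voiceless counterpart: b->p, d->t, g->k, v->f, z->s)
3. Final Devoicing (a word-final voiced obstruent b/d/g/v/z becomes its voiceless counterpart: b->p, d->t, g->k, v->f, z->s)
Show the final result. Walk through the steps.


Starting form: 'wostijrit'
Rule 1: Vowel Harmony: all vowels become 'o' (matching first vowel). 'wostijrit' -> 'wostojrot'
Rule 2: Consonant Assimilation: no voiced obstruent (b/d/g/v/z) stands immediately before a voiceless consonant (p/t/k/s/f). No change.
Rule 3: Final Devoicing: final consonant 't' is not one of the voiced obstruents b/d/g/v/z. No change.
Final form: 'wostojrot'

wostojrot


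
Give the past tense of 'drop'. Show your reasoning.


Apply rule: Double final consonant and add -ed. 'drop' becomes 'dropped'.

dropped


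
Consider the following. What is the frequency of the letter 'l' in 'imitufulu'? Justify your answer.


Letter 'l' in 'imitufulu': found at position(s) 8 = 1 occurrence(s).

1


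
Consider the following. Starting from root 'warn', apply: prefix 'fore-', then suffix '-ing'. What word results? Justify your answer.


Step 1: Add prefix 'fore-' to 'warn' = 'forewarn'
Step 2: Add suffix '-ing' to 'forewarn' = 'forewarning'

forewarning


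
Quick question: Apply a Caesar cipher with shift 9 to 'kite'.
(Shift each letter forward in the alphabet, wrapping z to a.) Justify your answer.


Shift each letter by 9: k -> t, i -> r, t -> c, e -> n. Result: 'trcn'.

trcn


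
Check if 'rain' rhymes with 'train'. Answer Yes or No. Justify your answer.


Rime (stressed vowel + following sounds) of 'rain': -ain = /eɪn/
Rime of 'train': -ain = /eɪn/
/eɪn/ and /eɪn/ are the same ending sound, so the words rhyme.

Yes


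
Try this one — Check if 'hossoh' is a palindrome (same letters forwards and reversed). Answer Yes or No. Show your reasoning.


Forward: 'hossoh'
Reversed: 'hossoh'
They are identical.

Yes


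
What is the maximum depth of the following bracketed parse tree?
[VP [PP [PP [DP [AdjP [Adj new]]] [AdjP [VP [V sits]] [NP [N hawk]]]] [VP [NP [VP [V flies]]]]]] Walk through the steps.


Count bracket nesting levels:
'[' at pos 0: depth = 1
'[' at pos 4: depth = 2
'[' at pos 8: depth = 3
'[' at pos 12: depth = 4
'[' at pos 16: depth = 5
'[' at pos 22: depth = 6
'[' at pos 34: depth = 4
'[' at pos 40: depth = 5
'[' at pos 44: depth = 6
'[' at pos 54: depth = 5
'[' at pos 58: depth = 6
'[' at pos 70: depth = 3
'[' at pos 74: depth = 4
'[' at pos 78: depth = 5
'[' at pos 82: depth = 6
Maximum depth reached: 6

6


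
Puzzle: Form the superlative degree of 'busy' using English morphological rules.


Apply superlative formation (consonant + y: change y to i, add -est): 'busy' -> 'busiest'.

busiest


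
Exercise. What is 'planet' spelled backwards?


Reverse 'planet' character by character: 'tenalp'.

tenalp


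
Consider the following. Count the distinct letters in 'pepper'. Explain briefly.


Unique letters in 'pepper': {e, p, r} = 3 distinct letters.

3


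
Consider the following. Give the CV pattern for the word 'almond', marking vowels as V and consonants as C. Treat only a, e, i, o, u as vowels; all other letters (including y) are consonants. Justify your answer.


Letter mapping: a = V, l = C, m = C, o = V, n = C, d = C.

VCCVCC


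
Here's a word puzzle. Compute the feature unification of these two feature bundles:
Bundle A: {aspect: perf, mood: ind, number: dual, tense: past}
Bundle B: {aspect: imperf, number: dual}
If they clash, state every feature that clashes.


Compare features:
aspect: A=perf vs B=imperf -> CLASH
mood: A=ind vs B=_ -> unified: ind
number: A=dual vs B=dual -> unified: dual
tense: A=past vs B=_ -> unified: past
Clash detected on feature 'aspect' (perf vs imperf); unification fails.

CLASH on 'aspect' (perf vs imperf)


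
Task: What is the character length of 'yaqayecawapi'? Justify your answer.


Spell out 'yaqayecawapi' and number each letter: y(1), a(2), q(3), a(4), y(5), e(6), c(7), a(8), w(9), a(10), p(11), i(12). Total: 12 letters.

12


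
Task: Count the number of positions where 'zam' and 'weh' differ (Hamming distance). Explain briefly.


Alignment:
Position 1: 'z' vs 'w' = DIFFER
Position 2: 'a' vs 'e' = DIFFER
Position 3: 'm' vs 'h' = DIFFER
Total differences: 3

3


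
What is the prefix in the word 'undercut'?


The word 'undercut' = 'under' (prefix) + 'cut' (root). The prefix is 'under'.

under


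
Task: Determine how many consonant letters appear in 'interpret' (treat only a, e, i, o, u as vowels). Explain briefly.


Consonants in 'interpret': n, t, r, p, r, t = 6 consonants.

6


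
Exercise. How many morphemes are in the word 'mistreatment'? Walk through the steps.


Decomposition: mis- (prefix) + treat (root) + -ment (suffix) = 3 morpheme(s)

3 morphemes


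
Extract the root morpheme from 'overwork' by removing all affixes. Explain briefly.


Remove prefix 'over' from 'overwork' to get root 'work'.

work


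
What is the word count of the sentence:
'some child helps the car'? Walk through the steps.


Split into words: some | child | helps | the | car = 5 words.

5


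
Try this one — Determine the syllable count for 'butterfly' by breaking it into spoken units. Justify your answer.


Break 'butterfly' into syllables: but-ter-fly -> but | ter | fly = 3 syllables

3 syllables


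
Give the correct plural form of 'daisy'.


Apply rule: Change -y to -ies (consonant + y). 'daisy' becomes 'daisies'.

daisies


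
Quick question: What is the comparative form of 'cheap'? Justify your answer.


Apply comparative formation (add -er): 'cheap' -> 'cheaper'.

cheaper


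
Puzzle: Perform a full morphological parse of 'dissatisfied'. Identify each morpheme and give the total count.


Step 1: Identify prefix: 'dis' (meaning: not/apart)
Step 2: Identify root: 'satisfy'
Step 3: Identify suffix(es): 'ed'
Decomposition: dis- (prefix: not/apart) + satisfy (root) + -ed (suffix: past)
Total morphemes: 3

3 morphemes (dis- (prefix: not/apart) + satisfy (root) + -ed (suffix: past))


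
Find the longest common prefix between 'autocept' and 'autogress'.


Compare from the start: 4 characters match: 'auto'. Mismatch at position 5: 'c' vs 'g'.

auto


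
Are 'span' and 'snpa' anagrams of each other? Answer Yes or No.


Sorted letters of 'span': 'anps'
Sorted letters of 'snpa': 'anps'
They match.

Yes


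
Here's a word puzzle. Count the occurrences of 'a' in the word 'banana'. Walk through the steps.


Letter 'a' in 'banana': found at position(s) 2, 4, 6 = 3 occurrence(s).

3


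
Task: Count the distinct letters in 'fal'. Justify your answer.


Unique letters in 'fal': {a, f, l} = 3 distinct letters.

3


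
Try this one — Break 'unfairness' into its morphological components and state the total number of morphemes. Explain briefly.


Step 1: Identify prefix: 'un' (meaning: not/reverse)
Step 2: Identify root: 'fair'
Step 3: Identify suffix(es): 'ness'
Decomposition: un- (prefix: not/reverse) + fair (root) + -ness (suffix: state of)
Total morphemes: 3

3 morphemes (un- (prefix: not/reverse) + fair (root) + -ness (suffix: state of))


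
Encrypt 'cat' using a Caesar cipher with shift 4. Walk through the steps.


Shift each letter by 4: c -> g, a -> e, t -> x. Result: 'gex'.

gex


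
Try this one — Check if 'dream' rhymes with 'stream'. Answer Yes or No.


Rime (stressed vowel + following sounds) of 'dream': -eam = /iːm/
Rime of 'stream': -eam = /iːm/
/iːm/ and /iːm/ are the same ending sound, so the words rhyme.

Yes


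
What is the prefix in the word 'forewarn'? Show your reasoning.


The word 'forewarn' = 'fore' (prefix) + 'warn' (root). The prefix is 'fore'.

fore


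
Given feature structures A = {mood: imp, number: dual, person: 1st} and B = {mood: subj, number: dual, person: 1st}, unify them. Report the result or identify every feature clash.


Compare features:
mood: A=imp vs B=subj -> CLASH
number: A=dual vs B=dual -> unified: dual
person: A=1st vs B=1st -> unified: 1st
Clash detected on feature 'mood' (imp vs subj); unification fails.

CLASH on 'mood' (imp vs subj)


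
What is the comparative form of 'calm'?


Apply comparative formation (add -er): 'calm' -> 'calmer'.

calmer


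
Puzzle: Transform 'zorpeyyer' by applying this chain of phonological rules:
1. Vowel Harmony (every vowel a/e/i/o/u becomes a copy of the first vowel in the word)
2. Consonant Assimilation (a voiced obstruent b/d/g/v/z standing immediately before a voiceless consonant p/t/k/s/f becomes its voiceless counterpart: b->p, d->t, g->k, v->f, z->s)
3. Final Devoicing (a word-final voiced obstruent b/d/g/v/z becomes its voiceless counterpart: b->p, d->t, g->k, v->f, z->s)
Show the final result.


Starting form: 'zorpeyyer'
Rule 1: Vowel Harmony: all vowels become 'o' (matching first vowel). 'zorpeyyer' -> 'zorpoyyor'
Rule 2: Consonant Assimilation: no voiced obstruent (b/d/g/v/z) stands immediately before a voiceless consonant (p/t/k/s/f). No change.
Rule 3: Final Devoicing: final consonant 'r' is not one of the voiced obstruents b/d/g/v/z. No change.
Final form: 'zorpoyyor'

zorpoyyor


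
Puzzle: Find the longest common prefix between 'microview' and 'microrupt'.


Compare from the start: 5 characters match: 'micro'. Mismatch at position 6: 'v' vs 'r'.

micro


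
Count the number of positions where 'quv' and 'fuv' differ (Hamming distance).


Alignment:
Position 1: 'q' vs 'f' = DIFFER
Position 2: 'u' vs 'u' = match
Position 3: 'v' vs 'v' = match
Total differences: 1

1


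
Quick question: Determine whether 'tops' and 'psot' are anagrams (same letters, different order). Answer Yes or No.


Sorted letters of 'tops': 'opst'
Sorted letters of 'psot': 'opst'
They match.

Yes


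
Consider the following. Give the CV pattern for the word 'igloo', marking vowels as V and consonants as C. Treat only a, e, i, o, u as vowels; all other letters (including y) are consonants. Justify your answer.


Letter mapping: i = V, g = C, l = C, o = V, o = V.

VCCVV


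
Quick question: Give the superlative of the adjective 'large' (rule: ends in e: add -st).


Apply superlative formation (ends in e: add -st): 'large' -> 'largest'.

largest


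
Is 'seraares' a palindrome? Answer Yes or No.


Forward: 'seraares'
Reversed: 'seraares'
They are identical.

Yes


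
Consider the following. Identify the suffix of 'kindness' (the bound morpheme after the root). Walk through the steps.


The word 'kindness' = 'kind' (root) + '-ness' (suffix). The suffix is '-ness'.

ness


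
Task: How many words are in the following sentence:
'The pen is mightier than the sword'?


Split into words: The | pen | is | mightier | than | the | sword = 7 words.

7


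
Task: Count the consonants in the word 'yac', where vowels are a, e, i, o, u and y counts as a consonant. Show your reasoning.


Consonants in 'yac': y, c = 2 consonants.

2


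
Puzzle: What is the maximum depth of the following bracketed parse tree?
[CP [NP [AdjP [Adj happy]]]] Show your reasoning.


Count bracket nesting levels:
'[' at pos 0: depth = 1
'[' at pos 4: depth = 2
'[' at pos 8: depth = 3
'[' at pos 14: depth = 4
Maximum depth reached: 4

4


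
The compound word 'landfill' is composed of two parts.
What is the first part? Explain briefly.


Split 'landfill' into 'land' + 'fill'. The first part is 'land'.

land


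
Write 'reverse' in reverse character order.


Reverse 'reverse' character by character: 'esrever'.

esrever


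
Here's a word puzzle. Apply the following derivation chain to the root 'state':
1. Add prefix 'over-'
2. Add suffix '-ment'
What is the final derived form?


Step 1: Add prefix 'over-' to 'state' = 'overstate'
Step 2: Add suffix '-ment' to 'overstate' = 'overstatement'

overstatement


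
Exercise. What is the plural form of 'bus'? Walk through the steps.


Apply rule: Add -es (sibilant/fricative ending). 'bus' becomes 'buses'.

buses


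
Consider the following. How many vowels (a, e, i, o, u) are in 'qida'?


Vowels in 'qida': i, a = 2 vowels.

2


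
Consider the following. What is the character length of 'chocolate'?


Spell out 'chocolate' and number each letter: c(1), h(2), o(3), c(4), o(5), l(6), a(7), t(8), e(9). Total: 9 letters.

9


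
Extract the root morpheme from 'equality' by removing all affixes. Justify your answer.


Remove suffix '-ity' from 'equality' to get root 'equal'.

equal


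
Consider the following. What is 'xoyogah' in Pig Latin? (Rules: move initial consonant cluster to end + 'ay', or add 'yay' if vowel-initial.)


'xoyogah': move consonant cluster 'x' to end and add 'ay': 'oyogahxay'.

oyogahxay


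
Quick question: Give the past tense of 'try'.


Apply rule: Change -y to -ied. 'try' becomes 'tried'.

tried


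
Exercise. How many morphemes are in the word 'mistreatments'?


Decomposition: mis- (prefix) + treat (root) + -ment (suffix) + -s (plural) = 4 morpheme(s)

4 morphemes


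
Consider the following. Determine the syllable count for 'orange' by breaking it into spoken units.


Break 'orange' into syllables: or-ange -> or | ange = 2 syllables

2 syllables


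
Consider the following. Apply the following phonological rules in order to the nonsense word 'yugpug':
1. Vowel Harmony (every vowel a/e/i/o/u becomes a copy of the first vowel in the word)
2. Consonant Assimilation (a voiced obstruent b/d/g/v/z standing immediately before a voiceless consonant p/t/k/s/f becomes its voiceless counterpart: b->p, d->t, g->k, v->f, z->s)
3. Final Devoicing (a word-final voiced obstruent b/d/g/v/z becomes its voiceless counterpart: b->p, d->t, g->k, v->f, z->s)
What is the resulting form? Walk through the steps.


Starting form: 'yugpug'
Rule 1: Vowel Harmony: all vowels already match. No change.
Rule 2: Consonant Assimilation: voiced obstruent before voiceless consonant becomes voiceless ('gp' -> 'kp'). 'yugpug' -> 'yukpug'
Rule 3: Final Devoicing: word-final voiced obstruent 'g' becomes voiceless 'k'. 'yukpug' -> 'yukpuk'
Final form: 'yukpuk'

yukpuk


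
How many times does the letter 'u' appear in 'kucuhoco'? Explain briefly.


Letter 'u' in 'kucuhoco': found at position(s) 2, 4 = 2 occurrence(s).

2


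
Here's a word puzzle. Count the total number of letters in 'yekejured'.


Spell out 'yekejured' and number each letter: y(1), e(2), k(3), e(4), j(5), u(6), r(7), e(8), d(9). Total: 9 letters.

9


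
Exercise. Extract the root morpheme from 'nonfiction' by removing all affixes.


Remove prefix 'non' from 'nonfiction' to get root 'fiction'.

fiction


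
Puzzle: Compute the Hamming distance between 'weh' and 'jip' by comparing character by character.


Alignment:
Position 1: 'w' vs 'j' = DIFFER
Position 2: 'e' vs 'i' = DIFFER
Position 3: 'h' vs 'p' = DIFFER
Total differences: 3

3


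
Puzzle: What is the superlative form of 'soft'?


Apply superlative formation (add -est): 'soft' -> 'softest'.

softest


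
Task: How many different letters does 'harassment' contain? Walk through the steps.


Unique letters in 'harassment': {a, e, h, m, n, r, s, t} = 8 distinct letters.

8


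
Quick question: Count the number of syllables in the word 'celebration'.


Break 'celebration' into syllables: cel-e-bra-tion -> cel | e | bra | tion = 4 syllables

4 syllables


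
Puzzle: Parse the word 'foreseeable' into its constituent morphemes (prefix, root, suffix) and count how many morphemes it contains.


Step 1: Identify prefix: 'fore' (meaning: before/front)
Step 2: Identify root: 'see'
Step 3: Identify suffix(es): 'able'
Decomposition: fore- (prefix: before/front) + see (root) + -able (suffix: capable of)
Total morphemes: 3

3 morphemes (fore- (prefix: before/front) + see (root) + -able (suffix: capable of))


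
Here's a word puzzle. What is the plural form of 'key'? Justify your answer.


Apply rule: Add -s. 'key' becomes 'keys'.

keys


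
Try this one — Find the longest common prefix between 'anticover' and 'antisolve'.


Compare from the start: 4 characters match: 'anti'. Mismatch at position 5: 'c' vs 's'.

anti


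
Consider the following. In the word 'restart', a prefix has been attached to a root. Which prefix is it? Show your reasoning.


The word 'restart' = 're' (prefix) + 'start' (root). The prefix is 're'.

re


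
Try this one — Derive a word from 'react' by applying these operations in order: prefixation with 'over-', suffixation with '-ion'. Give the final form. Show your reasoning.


Step 1: Add prefix 'over-' to 'react' = 'overreact'
Step 2: Add suffix '-ion' to 'overreact' = 'overreaction'

overreaction


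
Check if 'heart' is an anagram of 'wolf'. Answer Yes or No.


Sorted letters of 'heart': 'aehrt'
Sorted letters of 'wolf': 'flow'
They do not match.

No


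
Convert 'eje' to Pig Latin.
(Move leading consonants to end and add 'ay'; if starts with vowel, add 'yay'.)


'eje' starts with a vowel, so add 'yay': 'ejeyay'.

ejeyay


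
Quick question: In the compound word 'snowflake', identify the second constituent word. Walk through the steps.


Split 'snowflake' into 'snow' + 'flake'. The second part is 'flake'.

flake


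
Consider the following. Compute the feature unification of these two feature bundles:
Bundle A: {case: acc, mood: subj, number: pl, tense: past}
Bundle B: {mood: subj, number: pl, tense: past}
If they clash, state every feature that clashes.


Compare features:
case: A=acc vs B=_ -> unified: acc
mood: A=subj vs B=subj -> unified: subj
number: A=pl vs B=pl -> unified: pl
tense: A=past vs B=past -> unified: past
No clashes found.

Unified: {case: acc, mood: subj, number: pl, tense: past}


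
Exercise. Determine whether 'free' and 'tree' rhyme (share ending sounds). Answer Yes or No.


Rime (stressed vowel + following sounds) of 'free': -ee = /iː/
Rime of 'tree': -ee = /iː/
/iː/ and /iː/ are the same ending sound, so the words rhyme.

Yes


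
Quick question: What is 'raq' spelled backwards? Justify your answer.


Reverse 'raq' character by character: 'qar'.

qar


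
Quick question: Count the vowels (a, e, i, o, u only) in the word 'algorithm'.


Vowels in 'algorithm': a, o, i = 3 vowels.

3


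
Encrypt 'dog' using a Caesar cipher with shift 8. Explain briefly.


Shift each letter by 8: d -> l, o -> w, g -> o. Result: 'lwo'.

lwo


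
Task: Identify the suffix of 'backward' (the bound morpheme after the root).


The word 'backward' = 'back' (root) + '-ward' (suffix). The suffix is '-ward'.

ward


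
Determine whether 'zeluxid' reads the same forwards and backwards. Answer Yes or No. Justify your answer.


Forward: 'zeluxid'
Reversed: 'dixulez'
They differ.

No


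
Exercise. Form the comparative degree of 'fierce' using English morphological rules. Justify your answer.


Apply comparative formation (ends in e: add -r): 'fierce' -> 'fiercer'.

fiercer


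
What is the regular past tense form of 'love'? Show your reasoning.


Apply rule: Add -d (word ends in -e). 'love' becomes 'loved'.

loved


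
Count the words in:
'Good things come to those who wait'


Split into words: Good | things | come | to | those | who | wait = 7 words.

7


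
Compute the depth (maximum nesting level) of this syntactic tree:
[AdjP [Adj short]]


Count bracket nesting levels:
'[' at pos 0: depth = 1
'[' at pos 6: depth = 2
Maximum depth reached: 2

2


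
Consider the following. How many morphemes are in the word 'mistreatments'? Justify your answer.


Decomposition: mis- (prefix) + treat (root) + -ment (suffix) + -s (plural) = 4 morpheme(s)

4 morphemes


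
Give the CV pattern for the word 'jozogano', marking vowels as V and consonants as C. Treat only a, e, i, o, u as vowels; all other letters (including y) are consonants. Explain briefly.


Letter mapping: j = C, o = V, z = C, o = V, g = C, a = V, n = C, o = V.

CVCVCVCV


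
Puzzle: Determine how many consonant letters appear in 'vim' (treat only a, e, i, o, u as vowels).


Consonants in 'vim': v, m = 2 consonants.

2


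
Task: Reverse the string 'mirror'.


Reverse 'mirror' character by character: 'rorrim'.

rorrim


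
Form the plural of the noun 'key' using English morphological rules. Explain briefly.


Apply rule: Add -s. 'key' becomes 'keys'.

keys


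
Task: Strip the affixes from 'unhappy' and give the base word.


Remove prefix 'un' from 'unhappy' to get root 'happy'.

happy


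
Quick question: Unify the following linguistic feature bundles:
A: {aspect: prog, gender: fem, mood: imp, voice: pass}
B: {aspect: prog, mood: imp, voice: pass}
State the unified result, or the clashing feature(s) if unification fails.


Compare features:
aspect: A=prog vs B=prog -> unified: prog
gender: A=fem vs B=_ -> unified: fem
mood: A=imp vs B=imp -> unified: imp
voice: A=pass vs B=pass -> unified: pass
No clashes found.

Unified: {aspect: prog, gender: fem, mood: imp, voice: pass}


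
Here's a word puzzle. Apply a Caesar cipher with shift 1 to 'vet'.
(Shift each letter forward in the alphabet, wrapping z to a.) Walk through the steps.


Shift each letter by 1: v -> w, e -> f, t -> u. Result: 'wfu'.

wfu


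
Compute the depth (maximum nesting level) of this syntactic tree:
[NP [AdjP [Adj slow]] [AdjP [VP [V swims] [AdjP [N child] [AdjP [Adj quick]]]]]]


Count bracket nesting levels:
'[' at pos 0: depth = 1
'[' at pos 4: depth = 2
'[' at pos 10: depth = 3
'[' at pos 22: depth = 2
'[' at pos 28: depth = 3
'[' at pos 32: depth = 4
'[' at pos 42: depth = 4
'[' at pos 48: depth = 5
'[' at pos 58: depth = 5
'[' at pos 64: depth = 6
Maximum depth reached: 6

6


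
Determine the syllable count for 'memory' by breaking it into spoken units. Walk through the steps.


Break 'memory' into syllables: mem-o-ry -> mem | o | ry = 3 syllables

3 syllables


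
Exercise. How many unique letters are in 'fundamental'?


Unique letters in 'fundamental': {a, d, e, f, l, m, n, t, u} = 9 distinct letters.

9


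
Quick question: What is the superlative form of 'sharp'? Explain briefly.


Apply superlative formation (add -est): 'sharp' -> 'sharpest'.

sharpest


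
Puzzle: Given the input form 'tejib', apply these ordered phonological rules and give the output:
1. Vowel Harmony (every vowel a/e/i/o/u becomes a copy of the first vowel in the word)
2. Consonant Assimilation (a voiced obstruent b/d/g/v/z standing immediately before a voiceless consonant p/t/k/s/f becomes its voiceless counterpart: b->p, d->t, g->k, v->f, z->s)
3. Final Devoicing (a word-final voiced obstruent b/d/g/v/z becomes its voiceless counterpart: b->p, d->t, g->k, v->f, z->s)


Starting form: 'tejib'
Rule 1: Vowel Harmony: all vowels become 'e' (matching first vowel). 'tejib' -> 'tejeb'
Rule 2: Consonant Assimilation: no voiced obstruent (b/d/g/v/z) stands immediately before a voiceless consonant (p/t/k/s/f). No change.
Rule 3: Final Devoicing: word-final voiced obstruent 'b' becomes voiceless 'p'. 'tejeb' -> 'tejep'
Final form: 'tejep'

tejep


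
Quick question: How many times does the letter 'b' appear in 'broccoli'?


Letter 'b' in 'broccoli': found at position(s) 1 = 1 occurrence(s).

1


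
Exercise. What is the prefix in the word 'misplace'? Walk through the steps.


The word 'misplace' = 'mis' (prefix) + 'place' (root). The prefix is 'mis'.

mis


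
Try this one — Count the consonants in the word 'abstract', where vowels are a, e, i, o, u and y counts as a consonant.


Consonants in 'abstract': b, s, t, r, c, t = 6 consonants.

6


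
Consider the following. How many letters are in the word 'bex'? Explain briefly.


Spell out 'bex' and number each letter: b(1), e(2), x(3). Total: 3 letters.

3


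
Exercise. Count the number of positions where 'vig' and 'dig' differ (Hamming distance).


Alignment:
Position 1: 'v' vs 'd' = DIFFER
Position 2: 'i' vs 'i' = match
Position 3: 'g' vs 'g' = match
Total differences: 1

1


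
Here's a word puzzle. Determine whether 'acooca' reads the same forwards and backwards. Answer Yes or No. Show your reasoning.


Forward: 'acooca'
Reversed: 'acooca'
They are identical.

Yes


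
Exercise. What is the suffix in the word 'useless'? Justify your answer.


The word 'useless' = 'use' (root) + '-less' (suffix). The suffix is '-less'.

less


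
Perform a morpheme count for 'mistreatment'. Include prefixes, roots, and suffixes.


Decomposition: mis- (prefix) + treat (root) + -ment (suffix) = 3 morpheme(s)

3 morphemes


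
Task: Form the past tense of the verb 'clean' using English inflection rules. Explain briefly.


Apply rule: Add -ed. 'clean' becomes 'cleaned'.

cleaned


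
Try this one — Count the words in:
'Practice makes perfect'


Split into words: Practice | makes | perfect = 3 words.

3


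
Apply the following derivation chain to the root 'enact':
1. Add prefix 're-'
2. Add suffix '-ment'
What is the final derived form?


Step 1: Add prefix 're-' to 'enact' = 'reenact'
Step 2: Add suffix '-ment' to 'reenact' = 'reenactment'

reenactment


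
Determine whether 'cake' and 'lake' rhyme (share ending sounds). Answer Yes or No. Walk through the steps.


Rime (stressed vowel + following sounds) of 'cake': -ake = /eɪk/
Rime of 'lake': -ake = /eɪk/
/eɪk/ and /eɪk/ are the same ending sound, so the words rhyme.

Yes


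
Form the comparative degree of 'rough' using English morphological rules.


Apply comparative formation (add -er): 'rough' -> 'rougher'.

rougher


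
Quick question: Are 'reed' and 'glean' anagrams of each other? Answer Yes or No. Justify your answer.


Sorted letters of 'reed': 'deer'
Sorted letters of 'glean': 'aegln'
They do not match.

No


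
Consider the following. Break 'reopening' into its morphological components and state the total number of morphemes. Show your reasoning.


Step 1: Identify prefix: 're' (meaning: again)
Step 2: Identify root: 'open'
Step 3: Identify suffix(es): 'ing'
Decomposition: re- (prefix: again) + open (root) + -ing (suffix: ongoing action)
Total morphemes: 3

3 morphemes (re- (prefix: again) + open (root) + -ing (suffix: ongoing action))
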